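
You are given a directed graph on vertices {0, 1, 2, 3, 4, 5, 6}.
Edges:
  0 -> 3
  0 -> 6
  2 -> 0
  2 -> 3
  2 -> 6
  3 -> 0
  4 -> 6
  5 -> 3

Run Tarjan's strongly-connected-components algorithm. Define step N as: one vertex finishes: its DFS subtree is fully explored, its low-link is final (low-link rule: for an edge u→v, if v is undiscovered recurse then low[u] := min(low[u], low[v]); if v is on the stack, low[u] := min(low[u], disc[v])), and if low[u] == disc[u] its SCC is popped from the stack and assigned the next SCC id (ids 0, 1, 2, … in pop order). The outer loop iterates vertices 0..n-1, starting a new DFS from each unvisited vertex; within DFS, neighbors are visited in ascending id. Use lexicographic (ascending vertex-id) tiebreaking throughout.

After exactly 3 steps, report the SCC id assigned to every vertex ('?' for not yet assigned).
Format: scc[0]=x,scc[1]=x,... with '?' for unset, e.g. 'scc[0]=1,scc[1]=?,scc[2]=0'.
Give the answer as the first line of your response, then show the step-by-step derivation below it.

scc[0]=1,scc[1]=?,scc[2]=?,scc[3]=1,scc[4]=?,scc[5]=?,scc[6]=0

step 1: low=(low[0]=0,low[1]=?,low[2]=?,low[3]=0,low[4]=?,low[5]=?,low[6]=?); scc=(scc[0]=?,scc[1]=?,scc[2]=?,scc[3]=?,scc[4]=?,scc[5]=?,scc[6]=?)
step 2: low=(low[0]=0,low[1]=?,low[2]=?,low[3]=0,low[4]=?,low[5]=?,low[6]=2); scc=(scc[0]=?,scc[1]=?,scc[2]=?,scc[3]=?,scc[4]=?,scc[5]=?,scc[6]=0)
step 3: low=(low[0]=0,low[1]=?,low[2]=?,low[3]=0,low[4]=?,low[5]=?,low[6]=2); scc=(scc[0]=1,scc[1]=?,scc[2]=?,scc[3]=1,scc[4]=?,scc[5]=?,scc[6]=0)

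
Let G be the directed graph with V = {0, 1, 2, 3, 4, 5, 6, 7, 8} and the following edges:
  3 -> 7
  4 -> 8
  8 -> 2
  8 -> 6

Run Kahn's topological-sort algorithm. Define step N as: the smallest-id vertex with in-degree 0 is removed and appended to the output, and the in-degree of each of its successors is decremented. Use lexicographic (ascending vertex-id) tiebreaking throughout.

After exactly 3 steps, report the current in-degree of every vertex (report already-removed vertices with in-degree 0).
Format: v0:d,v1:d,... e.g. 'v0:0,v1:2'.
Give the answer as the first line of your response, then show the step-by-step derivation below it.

v0:0,v1:0,v2:1,v3:0,v4:0,v5:0,v6:1,v7:0,v8:1

step 1: output 0; order=[0]; indeg=(0,0,1,0,0,0,1,1,1)
step 2: output 1; order=[0,1]; indeg=(0,0,1,0,0,0,1,1,1)
step 3: output 3; order=[0,1,3]; indeg=(0,0,1,0,0,0,1,0,1)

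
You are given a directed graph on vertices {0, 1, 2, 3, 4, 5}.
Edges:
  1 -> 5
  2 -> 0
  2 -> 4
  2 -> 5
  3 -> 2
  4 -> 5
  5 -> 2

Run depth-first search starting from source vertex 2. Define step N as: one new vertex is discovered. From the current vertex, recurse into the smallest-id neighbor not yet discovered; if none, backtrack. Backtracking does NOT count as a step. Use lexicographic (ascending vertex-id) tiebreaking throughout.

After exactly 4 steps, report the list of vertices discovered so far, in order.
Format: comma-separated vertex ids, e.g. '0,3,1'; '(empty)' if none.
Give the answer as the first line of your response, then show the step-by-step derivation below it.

2,0,4,5

step 1: discover 2; path=2; order=2
step 2: discover 0; path=2>0; order=2,0
step 3: discover 4; path=2>4; order=2,0,4
step 4: discover 5; path=2>4>5; order=2,0,4,5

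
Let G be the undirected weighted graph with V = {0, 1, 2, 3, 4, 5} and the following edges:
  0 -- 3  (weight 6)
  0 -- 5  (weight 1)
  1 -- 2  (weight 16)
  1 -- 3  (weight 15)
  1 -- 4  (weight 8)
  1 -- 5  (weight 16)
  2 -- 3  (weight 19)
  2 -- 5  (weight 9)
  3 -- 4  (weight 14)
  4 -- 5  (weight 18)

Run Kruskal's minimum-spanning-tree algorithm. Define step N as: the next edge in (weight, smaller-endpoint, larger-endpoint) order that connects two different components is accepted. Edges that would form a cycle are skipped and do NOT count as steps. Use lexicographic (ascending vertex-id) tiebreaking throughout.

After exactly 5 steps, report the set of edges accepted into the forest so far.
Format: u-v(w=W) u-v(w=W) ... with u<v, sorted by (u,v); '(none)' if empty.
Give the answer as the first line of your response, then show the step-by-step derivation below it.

0-3(w=6) 0-5(w=1) 1-4(w=8) 2-5(w=9) 3-4(w=14)

step 1: add edge 0-5 (w=1); MST = {0-5(w=1)}
step 2: add edge 0-3 (w=6); MST = {0-3(w=6) 0-5(w=1)}
step 3: add edge 1-4 (w=8); MST = {0-3(w=6) 0-5(w=1) 1-4(w=8)}
step 4: add edge 2-5 (w=9); MST = {0-3(w=6) 0-5(w=1) 1-4(w=8) 2-5(w=9)}
step 5: add edge 3-4 (w=14); MST = {0-3(w=6) 0-5(w=1) 1-4(w=8) 2-5(w=9) 3-4(w=14)}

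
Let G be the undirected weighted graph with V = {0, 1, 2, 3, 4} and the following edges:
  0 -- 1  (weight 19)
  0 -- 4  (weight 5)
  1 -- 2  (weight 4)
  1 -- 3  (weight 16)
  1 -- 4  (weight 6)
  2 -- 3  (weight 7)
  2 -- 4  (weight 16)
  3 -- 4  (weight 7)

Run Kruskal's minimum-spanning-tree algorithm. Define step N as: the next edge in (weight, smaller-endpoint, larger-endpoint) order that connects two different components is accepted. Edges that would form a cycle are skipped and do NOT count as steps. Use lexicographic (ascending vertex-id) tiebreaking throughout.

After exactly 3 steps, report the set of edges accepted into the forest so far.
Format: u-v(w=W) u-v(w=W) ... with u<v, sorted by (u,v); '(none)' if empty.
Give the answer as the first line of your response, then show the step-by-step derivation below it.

0-4(w=5) 1-2(w=4) 1-4(w=6)

step 1: add edge 1-2 (w=4); MST = {1-2(w=4)}
step 2: add edge 0-4 (w=5); MST = {0-4(w=5) 1-2(w=4)}
step 3: add edge 1-4 (w=6); MST = {0-4(w=5) 1-2(w=4) 1-4(w=6)}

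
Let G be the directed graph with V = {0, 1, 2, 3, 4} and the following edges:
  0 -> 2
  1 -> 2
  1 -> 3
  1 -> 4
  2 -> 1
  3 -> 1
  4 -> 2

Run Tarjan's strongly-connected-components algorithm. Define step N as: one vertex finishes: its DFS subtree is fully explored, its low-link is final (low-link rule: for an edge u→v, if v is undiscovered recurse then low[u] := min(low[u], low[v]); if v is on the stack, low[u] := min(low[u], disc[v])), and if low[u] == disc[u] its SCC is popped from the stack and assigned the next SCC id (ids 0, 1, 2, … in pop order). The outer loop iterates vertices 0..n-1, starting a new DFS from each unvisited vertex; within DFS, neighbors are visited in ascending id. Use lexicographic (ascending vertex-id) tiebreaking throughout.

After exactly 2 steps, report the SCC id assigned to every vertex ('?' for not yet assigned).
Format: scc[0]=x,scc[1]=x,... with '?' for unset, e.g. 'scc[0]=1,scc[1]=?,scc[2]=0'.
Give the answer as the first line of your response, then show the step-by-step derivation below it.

scc[0]=?,scc[1]=?,scc[2]=?,scc[3]=?,scc[4]=?

step 1: low=(low[0]=0,low[1]=1,low[2]=1,low[3]=2,low[4]=?); scc=(scc[0]=?,scc[1]=?,scc[2]=?,scc[3]=?,scc[4]=?)
step 2: low=(low[0]=0,low[1]=1,low[2]=1,low[3]=2,low[4]=1); scc=(scc[0]=?,scc[1]=?,scc[2]=?,scc[3]=?,scc[4]=?)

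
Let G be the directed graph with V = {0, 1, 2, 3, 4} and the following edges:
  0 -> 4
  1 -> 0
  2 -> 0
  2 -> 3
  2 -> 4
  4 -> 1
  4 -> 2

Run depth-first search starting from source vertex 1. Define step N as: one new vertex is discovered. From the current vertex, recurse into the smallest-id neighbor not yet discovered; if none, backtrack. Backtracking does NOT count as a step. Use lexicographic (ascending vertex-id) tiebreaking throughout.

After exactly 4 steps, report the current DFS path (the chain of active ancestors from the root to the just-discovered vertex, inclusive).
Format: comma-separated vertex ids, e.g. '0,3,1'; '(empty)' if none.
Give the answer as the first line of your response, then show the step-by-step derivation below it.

1,0,4,2

step 1: discover 1; path=1; order=1
step 2: discover 0; path=1>0; order=1,0
step 3: discover 4; path=1>0>4; order=1,0,4
step 4: discover 2; path=1>0>4>2; order=1,0,4,2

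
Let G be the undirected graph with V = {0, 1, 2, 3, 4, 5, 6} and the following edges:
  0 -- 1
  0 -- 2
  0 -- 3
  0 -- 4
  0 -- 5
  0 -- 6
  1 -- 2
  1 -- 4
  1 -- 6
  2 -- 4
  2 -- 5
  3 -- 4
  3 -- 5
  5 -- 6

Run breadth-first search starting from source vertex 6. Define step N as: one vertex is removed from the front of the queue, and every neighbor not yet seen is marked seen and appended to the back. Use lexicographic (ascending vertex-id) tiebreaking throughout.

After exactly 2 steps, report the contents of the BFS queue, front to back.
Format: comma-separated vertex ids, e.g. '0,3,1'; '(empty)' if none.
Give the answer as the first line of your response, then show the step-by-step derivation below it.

1,5,2,3,4

step 1: dequeue 6; queue=[0,1,5]; order=6
step 2: dequeue 0; queue=[1,5,2,3,4]; order=6,0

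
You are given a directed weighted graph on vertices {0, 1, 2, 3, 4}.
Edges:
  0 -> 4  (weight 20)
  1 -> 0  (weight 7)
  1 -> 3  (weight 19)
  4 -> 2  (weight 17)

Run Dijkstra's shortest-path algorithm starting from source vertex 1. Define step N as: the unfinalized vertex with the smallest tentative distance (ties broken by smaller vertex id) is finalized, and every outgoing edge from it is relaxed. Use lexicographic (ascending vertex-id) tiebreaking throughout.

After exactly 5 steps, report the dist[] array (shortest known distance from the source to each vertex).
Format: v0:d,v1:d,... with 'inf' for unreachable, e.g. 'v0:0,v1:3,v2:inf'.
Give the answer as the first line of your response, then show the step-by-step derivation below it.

v0:7,v1:0,v2:44,v3:19,v4:27

step 1: dist = v0:7,v1:0,v2:inf,v3:19,v4:inf
step 2: dist = v0:7,v1:0,v2:inf,v3:19,v4:27
step 3: dist = v0:7,v1:0,v2:inf,v3:19,v4:27
step 4: dist = v0:7,v1:0,v2:44,v3:19,v4:27
step 5: dist = v0:7,v1:0,v2:44,v3:19,v4:27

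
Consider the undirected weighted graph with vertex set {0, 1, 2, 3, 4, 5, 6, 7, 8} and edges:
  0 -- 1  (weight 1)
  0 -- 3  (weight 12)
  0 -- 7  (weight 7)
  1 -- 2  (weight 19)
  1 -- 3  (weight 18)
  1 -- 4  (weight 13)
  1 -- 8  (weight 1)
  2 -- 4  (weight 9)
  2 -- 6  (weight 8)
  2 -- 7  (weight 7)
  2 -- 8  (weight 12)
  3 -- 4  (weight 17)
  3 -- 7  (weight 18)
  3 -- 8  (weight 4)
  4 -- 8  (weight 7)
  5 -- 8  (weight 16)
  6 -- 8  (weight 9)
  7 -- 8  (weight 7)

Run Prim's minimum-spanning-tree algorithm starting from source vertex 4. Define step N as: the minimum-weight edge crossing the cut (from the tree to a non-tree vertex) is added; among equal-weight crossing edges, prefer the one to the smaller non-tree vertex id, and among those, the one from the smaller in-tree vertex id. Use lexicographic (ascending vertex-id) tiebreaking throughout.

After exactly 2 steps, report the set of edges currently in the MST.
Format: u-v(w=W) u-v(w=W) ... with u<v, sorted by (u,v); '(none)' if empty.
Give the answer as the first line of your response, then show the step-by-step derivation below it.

1-8(w=1) 4-8(w=7)

step 1: add edge 4-8 (w=7); MST = {4-8(w=7)}
step 2: add edge 1-8 (w=1); MST = {1-8(w=1) 4-8(w=7)}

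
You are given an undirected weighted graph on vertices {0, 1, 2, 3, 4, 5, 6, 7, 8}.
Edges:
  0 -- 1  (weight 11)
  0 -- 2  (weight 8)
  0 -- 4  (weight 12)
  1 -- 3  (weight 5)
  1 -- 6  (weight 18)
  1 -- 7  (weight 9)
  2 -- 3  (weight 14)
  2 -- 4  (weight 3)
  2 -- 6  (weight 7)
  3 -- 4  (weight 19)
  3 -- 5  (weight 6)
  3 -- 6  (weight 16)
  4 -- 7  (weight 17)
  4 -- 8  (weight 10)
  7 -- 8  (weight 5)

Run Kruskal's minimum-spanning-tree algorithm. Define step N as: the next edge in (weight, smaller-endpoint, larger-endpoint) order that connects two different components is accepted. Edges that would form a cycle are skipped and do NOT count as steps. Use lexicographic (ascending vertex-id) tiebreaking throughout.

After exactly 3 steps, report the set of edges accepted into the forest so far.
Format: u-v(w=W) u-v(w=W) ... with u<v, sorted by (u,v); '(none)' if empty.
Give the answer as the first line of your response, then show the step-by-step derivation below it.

1-3(w=5) 2-4(w=3) 7-8(w=5)

step 1: add edge 2-4 (w=3); MST = {2-4(w=3)}
step 2: add edge 1-3 (w=5); MST = {1-3(w=5) 2-4(w=3)}
step 3: add edge 7-8 (w=5); MST = {1-3(w=5) 2-4(w=3) 7-8(w=5)}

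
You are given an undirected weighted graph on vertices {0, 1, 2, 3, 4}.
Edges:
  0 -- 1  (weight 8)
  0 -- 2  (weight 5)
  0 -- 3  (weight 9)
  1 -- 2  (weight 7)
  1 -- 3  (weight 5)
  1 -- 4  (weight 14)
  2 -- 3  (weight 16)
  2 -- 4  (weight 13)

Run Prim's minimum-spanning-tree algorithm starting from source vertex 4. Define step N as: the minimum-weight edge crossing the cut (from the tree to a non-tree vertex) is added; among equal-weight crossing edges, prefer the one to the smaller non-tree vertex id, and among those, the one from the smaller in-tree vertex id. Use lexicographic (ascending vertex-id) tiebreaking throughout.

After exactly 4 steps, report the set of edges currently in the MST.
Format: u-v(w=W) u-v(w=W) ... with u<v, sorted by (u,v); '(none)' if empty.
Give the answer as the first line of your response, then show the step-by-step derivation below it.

0-2(w=5) 1-2(w=7) 1-3(w=5) 2-4(w=13)

step 1: add edge 2-4 (w=13); MST = {2-4(w=13)}
step 2: add edge 0-2 (w=5); MST = {0-2(w=5) 2-4(w=13)}
step 3: add edge 1-2 (w=7); MST = {0-2(w=5) 1-2(w=7) 2-4(w=13)}
step 4: add edge 1-3 (w=5); MST = {0-2(w=5) 1-2(w=7) 1-3(w=5) 2-4(w=13)}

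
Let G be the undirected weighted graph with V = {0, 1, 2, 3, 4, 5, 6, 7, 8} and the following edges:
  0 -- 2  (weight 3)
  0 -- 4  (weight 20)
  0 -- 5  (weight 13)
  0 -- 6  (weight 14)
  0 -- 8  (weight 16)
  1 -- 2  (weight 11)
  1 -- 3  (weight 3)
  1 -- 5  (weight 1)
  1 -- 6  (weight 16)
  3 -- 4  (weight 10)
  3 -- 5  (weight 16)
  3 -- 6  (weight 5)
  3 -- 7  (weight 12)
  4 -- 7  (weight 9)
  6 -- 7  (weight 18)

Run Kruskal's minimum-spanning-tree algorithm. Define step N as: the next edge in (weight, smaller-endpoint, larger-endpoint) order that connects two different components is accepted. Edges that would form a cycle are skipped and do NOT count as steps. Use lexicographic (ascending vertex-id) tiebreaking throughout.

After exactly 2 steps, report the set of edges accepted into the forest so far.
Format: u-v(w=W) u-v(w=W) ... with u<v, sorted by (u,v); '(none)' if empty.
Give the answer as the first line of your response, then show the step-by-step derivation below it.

0-2(w=3) 1-5(w=1)

step 1: add edge 1-5 (w=1); MST = {1-5(w=1)}
step 2: add edge 0-2 (w=3); MST = {0-2(w=3) 1-5(w=1)}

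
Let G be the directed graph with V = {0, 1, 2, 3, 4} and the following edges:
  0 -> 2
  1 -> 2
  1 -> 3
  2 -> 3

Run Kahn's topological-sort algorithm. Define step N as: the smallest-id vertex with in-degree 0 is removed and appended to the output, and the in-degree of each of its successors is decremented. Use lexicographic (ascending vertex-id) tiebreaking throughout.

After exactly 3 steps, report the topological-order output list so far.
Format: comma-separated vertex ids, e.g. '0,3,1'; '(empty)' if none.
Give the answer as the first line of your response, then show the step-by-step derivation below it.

0,1,2

step 1: output 0; order=[0]; indeg=(0,0,1,2,0)
step 2: output 1; order=[0,1]; indeg=(0,0,0,1,0)
step 3: output 2; order=[0,1,2]; indeg=(0,0,0,0,0)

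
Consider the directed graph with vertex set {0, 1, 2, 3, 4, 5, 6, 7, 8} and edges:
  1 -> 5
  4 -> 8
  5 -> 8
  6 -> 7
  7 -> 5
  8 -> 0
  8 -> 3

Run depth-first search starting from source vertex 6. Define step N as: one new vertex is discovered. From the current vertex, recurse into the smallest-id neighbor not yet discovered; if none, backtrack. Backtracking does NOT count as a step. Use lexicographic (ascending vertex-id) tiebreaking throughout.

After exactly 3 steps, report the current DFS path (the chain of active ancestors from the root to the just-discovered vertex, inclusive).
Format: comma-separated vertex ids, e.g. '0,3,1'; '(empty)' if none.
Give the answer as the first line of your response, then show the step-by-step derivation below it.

6,7,5

step 1: discover 6; path=6; order=6
step 2: discover 7; path=6>7; order=6,7
step 3: discover 5; path=6>7>5; order=6,7,5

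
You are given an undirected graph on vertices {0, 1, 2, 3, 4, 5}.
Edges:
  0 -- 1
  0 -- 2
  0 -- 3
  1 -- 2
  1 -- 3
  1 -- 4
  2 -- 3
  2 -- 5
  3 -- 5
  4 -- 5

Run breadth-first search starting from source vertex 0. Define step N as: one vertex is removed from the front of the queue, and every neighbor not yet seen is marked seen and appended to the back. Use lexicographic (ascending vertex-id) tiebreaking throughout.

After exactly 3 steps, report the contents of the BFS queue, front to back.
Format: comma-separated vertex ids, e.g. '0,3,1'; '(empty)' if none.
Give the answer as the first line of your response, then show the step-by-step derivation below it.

3,4,5

step 1: dequeue 0; queue=[1,2,3]; order=0
step 2: dequeue 1; queue=[2,3,4]; order=0,1
step 3: dequeue 2; queue=[3,4,5]; order=0,1,2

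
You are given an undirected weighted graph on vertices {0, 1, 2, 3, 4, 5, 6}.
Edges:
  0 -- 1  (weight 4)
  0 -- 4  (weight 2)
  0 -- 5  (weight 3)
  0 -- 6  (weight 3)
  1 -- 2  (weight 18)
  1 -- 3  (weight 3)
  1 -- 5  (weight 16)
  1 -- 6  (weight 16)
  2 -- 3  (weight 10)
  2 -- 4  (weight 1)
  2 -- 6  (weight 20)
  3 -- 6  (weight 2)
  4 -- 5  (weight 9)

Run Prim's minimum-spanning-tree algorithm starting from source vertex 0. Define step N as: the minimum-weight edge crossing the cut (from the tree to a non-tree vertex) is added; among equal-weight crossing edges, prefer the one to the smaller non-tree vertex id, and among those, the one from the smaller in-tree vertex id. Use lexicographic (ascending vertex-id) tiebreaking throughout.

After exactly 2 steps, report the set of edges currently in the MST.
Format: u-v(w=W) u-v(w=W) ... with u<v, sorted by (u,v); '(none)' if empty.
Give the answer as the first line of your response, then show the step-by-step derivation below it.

0-4(w=2) 2-4(w=1)

step 1: add edge 0-4 (w=2); MST = {0-4(w=2)}
step 2: add edge 2-4 (w=1); MST = {0-4(w=2) 2-4(w=1)}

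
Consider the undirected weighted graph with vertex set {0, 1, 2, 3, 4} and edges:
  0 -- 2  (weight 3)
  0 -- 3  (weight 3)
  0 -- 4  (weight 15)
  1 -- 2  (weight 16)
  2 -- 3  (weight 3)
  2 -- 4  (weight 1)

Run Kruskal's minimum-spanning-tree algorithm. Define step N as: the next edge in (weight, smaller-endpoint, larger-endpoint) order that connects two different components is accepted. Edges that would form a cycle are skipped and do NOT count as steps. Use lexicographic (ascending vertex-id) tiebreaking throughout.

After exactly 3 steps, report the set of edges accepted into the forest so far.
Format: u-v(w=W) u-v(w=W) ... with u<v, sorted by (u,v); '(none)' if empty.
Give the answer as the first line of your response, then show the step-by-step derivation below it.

0-2(w=3) 0-3(w=3) 2-4(w=1)

step 1: add edge 2-4 (w=1); MST = {2-4(w=1)}
step 2: add edge 0-2 (w=3); MST = {0-2(w=3) 2-4(w=1)}
step 3: add edge 0-3 (w=3); MST = {0-2(w=3) 0-3(w=3) 2-4(w=1)}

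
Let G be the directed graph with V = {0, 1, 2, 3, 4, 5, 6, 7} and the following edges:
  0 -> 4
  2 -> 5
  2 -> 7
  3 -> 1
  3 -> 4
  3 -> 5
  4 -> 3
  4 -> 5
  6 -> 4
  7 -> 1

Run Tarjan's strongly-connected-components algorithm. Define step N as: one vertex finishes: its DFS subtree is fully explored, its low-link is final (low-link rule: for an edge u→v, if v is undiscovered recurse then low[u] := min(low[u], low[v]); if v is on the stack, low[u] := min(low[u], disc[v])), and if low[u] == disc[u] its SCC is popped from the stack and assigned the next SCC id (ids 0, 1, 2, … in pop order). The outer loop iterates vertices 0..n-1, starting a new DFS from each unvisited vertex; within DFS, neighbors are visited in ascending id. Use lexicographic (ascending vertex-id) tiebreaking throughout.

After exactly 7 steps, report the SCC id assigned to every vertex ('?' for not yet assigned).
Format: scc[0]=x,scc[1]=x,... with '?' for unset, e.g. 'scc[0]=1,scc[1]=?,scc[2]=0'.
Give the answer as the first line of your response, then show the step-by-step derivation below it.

scc[0]=3,scc[1]=0,scc[2]=5,scc[3]=2,scc[4]=2,scc[5]=1,scc[6]=?,scc[7]=4

step 1: low=(low[0]=0,low[1]=3,low[2]=?,low[3]=2,low[4]=1,low[5]=?,low[6]=?,low[7]=?); scc=(scc[0]=?,scc[1]=0,scc[2]=?,scc[3]=?,scc[4]=?,scc[5]=?,scc[6]=?,scc[7]=?)
step 2: low=(low[0]=0,low[1]=3,low[2]=?,low[3]=1,low[4]=1,low[5]=4,low[6]=?,low[7]=?); scc=(scc[0]=?,scc[1]=0,scc[2]=?,scc[3]=?,scc[4]=?,scc[5]=1,scc[6]=?,scc[7]=?)
step 3: low=(low[0]=0,low[1]=3,low[2]=?,low[3]=1,low[4]=1,low[5]=4,low[6]=?,low[7]=?); scc=(scc[0]=?,scc[1]=0,scc[2]=?,scc[3]=?,scc[4]=?,scc[5]=1,scc[6]=?,scc[7]=?)
step 4: low=(low[0]=0,low[1]=3,low[2]=?,low[3]=1,low[4]=1,low[5]=4,low[6]=?,low[7]=?); scc=(scc[0]=?,scc[1]=0,scc[2]=?,scc[3]=2,scc[4]=2,scc[5]=1,scc[6]=?,scc[7]=?)
step 5: low=(low[0]=0,low[1]=3,low[2]=?,low[3]=1,low[4]=1,low[5]=4,low[6]=?,low[7]=?); scc=(scc[0]=3,scc[1]=0,scc[2]=?,scc[3]=2,scc[4]=2,scc[5]=1,scc[6]=?,scc[7]=?)
step 6: low=(low[0]=0,low[1]=3,low[2]=5,low[3]=1,low[4]=1,low[5]=4,low[6]=?,low[7]=6); scc=(scc[0]=3,scc[1]=0,scc[2]=?,scc[3]=2,scc[4]=2,scc[5]=1,scc[6]=?,scc[7]=4)
step 7: low=(low[0]=0,low[1]=3,low[2]=5,low[3]=1,low[4]=1,low[5]=4,low[6]=?,low[7]=6); scc=(scc[0]=3,scc[1]=0,scc[2]=5,scc[3]=2,scc[4]=2,scc[5]=1,scc[6]=?,scc[7]=4)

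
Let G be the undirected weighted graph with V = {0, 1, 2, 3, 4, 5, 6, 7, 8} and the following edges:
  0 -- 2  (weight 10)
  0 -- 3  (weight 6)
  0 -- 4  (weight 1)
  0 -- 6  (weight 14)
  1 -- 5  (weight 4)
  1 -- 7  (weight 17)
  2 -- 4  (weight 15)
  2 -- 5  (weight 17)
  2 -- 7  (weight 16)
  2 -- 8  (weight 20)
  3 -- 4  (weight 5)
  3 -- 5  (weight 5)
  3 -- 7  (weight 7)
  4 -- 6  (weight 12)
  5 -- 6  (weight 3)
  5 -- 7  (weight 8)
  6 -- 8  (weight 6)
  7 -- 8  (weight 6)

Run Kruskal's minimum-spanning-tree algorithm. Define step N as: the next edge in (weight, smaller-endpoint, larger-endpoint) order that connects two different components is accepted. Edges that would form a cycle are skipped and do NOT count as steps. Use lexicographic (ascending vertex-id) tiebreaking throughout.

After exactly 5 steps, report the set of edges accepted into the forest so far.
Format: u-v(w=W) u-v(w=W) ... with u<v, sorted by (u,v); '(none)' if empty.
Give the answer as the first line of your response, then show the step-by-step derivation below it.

0-4(w=1) 1-5(w=4) 3-4(w=5) 3-5(w=5) 5-6(w=3)

step 1: add edge 0-4 (w=1); MST = {0-4(w=1)}
step 2: add edge 5-6 (w=3); MST = {0-4(w=1) 5-6(w=3)}
step 3: add edge 1-5 (w=4); MST = {0-4(w=1) 1-5(w=4) 5-6(w=3)}
step 4: add edge 3-4 (w=5); MST = {0-4(w=1) 1-5(w=4) 3-4(w=5) 5-6(w=3)}
step 5: add edge 3-5 (w=5); MST = {0-4(w=1) 1-5(w=4) 3-4(w=5) 3-5(w=5) 5-6(w=3)}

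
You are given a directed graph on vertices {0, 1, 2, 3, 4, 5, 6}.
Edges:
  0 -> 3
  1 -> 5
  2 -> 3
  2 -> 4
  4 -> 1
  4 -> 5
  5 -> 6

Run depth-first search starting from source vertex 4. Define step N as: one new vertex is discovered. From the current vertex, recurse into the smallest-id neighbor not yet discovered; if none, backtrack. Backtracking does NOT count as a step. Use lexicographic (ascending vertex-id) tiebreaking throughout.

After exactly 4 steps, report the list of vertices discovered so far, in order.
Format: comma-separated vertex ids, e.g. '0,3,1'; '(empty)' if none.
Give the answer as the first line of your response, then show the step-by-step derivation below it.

4,1,5,6

step 1: discover 4; path=4; order=4
step 2: discover 1; path=4>1; order=4,1
step 3: discover 5; path=4>1>5; order=4,1,5
step 4: discover 6; path=4>1>5>6; order=4,1,5,6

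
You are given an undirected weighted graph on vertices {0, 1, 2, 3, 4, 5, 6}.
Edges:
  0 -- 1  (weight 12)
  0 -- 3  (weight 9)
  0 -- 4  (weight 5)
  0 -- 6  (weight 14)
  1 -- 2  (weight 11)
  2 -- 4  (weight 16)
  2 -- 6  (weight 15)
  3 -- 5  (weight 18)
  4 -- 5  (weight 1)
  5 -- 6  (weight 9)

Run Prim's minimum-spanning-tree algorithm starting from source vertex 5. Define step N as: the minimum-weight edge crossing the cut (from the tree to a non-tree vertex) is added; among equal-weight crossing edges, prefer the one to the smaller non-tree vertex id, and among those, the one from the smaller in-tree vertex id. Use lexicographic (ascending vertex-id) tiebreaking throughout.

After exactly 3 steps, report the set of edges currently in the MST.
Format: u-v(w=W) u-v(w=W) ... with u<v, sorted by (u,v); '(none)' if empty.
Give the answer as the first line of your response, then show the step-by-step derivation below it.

0-3(w=9) 0-4(w=5) 4-5(w=1)

step 1: add edge 4-5 (w=1); MST = {4-5(w=1)}
step 2: add edge 0-4 (w=5); MST = {0-4(w=5) 4-5(w=1)}
step 3: add edge 0-3 (w=9); MST = {0-3(w=9) 0-4(w=5) 4-5(w=1)}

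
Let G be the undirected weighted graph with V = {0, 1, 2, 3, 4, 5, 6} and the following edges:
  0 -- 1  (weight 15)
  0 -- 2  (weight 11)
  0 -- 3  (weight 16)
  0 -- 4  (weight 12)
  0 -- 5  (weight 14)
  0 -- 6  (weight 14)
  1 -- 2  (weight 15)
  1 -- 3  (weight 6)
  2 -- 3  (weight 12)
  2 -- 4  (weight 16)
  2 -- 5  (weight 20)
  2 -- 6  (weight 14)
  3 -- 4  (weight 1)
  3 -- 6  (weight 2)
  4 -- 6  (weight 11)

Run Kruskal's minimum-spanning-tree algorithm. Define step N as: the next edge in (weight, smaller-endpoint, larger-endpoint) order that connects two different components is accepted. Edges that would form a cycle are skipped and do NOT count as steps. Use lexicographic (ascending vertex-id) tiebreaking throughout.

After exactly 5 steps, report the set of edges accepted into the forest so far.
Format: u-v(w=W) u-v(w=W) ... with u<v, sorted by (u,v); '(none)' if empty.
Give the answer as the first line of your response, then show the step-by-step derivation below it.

0-2(w=11) 0-4(w=12) 1-3(w=6) 3-4(w=1) 3-6(w=2)

step 1: add edge 3-4 (w=1); MST = {3-4(w=1)}
step 2: add edge 3-6 (w=2); MST = {3-4(w=1) 3-6(w=2)}
step 3: add edge 1-3 (w=6); MST = {1-3(w=6) 3-4(w=1) 3-6(w=2)}
step 4: add edge 0-2 (w=11); MST = {0-2(w=11) 1-3(w=6) 3-4(w=1) 3-6(w=2)}
step 5: add edge 0-4 (w=12); MST = {0-2(w=11) 0-4(w=12) 1-3(w=6) 3-4(w=1) 3-6(w=2)}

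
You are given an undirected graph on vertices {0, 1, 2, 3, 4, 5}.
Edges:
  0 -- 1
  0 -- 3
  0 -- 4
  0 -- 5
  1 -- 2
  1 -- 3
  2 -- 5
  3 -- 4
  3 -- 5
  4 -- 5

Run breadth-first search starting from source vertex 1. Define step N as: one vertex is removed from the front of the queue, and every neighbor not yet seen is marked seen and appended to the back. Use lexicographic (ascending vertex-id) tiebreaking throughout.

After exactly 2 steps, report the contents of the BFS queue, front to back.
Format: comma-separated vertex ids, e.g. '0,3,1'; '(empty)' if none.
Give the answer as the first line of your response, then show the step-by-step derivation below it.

2,3,4,5

step 1: dequeue 1; queue=[0,2,3]; order=1
step 2: dequeue 0; queue=[2,3,4,5]; order=1,0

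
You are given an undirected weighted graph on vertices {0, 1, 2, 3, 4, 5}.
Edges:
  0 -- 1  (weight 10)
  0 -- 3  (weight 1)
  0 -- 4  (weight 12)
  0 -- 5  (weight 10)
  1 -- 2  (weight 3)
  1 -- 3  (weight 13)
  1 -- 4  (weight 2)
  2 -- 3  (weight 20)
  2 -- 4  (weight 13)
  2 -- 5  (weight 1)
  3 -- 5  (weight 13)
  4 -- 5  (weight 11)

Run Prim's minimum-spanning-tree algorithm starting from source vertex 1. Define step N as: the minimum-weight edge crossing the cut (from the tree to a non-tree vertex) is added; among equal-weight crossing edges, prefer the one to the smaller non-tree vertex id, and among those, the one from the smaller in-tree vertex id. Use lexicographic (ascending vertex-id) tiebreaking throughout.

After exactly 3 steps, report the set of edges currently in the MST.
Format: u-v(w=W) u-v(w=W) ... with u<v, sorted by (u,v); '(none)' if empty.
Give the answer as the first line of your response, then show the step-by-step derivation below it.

1-2(w=3) 1-4(w=2) 2-5(w=1)

step 1: add edge 1-4 (w=2); MST = {1-4(w=2)}
step 2: add edge 1-2 (w=3); MST = {1-2(w=3) 1-4(w=2)}
step 3: add edge 2-5 (w=1); MST = {1-2(w=3) 1-4(w=2) 2-5(w=1)}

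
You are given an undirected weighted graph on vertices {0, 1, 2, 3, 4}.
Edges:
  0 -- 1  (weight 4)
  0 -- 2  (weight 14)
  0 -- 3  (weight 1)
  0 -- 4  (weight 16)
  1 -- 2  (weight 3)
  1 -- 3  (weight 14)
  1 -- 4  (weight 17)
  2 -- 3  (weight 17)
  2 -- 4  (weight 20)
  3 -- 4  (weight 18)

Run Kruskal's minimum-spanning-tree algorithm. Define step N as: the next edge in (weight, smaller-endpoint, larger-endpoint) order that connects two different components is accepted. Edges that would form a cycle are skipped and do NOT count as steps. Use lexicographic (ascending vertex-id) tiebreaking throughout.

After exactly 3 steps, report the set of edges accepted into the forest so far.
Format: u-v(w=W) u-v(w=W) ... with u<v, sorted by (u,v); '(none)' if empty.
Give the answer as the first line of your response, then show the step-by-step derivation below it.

0-1(w=4) 0-3(w=1) 1-2(w=3)

step 1: add edge 0-3 (w=1); MST = {0-3(w=1)}
step 2: add edge 1-2 (w=3); MST = {0-3(w=1) 1-2(w=3)}
step 3: add edge 0-1 (w=4); MST = {0-1(w=4) 0-3(w=1) 1-2(w=3)}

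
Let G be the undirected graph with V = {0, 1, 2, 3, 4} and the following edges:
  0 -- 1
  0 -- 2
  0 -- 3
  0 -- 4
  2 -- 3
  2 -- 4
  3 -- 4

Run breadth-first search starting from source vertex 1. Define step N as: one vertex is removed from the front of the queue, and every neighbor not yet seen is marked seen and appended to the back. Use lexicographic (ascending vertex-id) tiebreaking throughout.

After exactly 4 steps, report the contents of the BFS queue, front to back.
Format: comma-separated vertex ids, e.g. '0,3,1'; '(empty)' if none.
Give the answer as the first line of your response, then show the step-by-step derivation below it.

4

step 1: dequeue 1; queue=[0]; order=1
step 2: dequeue 0; queue=[2,3,4]; order=1,0
step 3: dequeue 2; queue=[3,4]; order=1,0,2
step 4: dequeue 3; queue=[4]; order=1,0,2,3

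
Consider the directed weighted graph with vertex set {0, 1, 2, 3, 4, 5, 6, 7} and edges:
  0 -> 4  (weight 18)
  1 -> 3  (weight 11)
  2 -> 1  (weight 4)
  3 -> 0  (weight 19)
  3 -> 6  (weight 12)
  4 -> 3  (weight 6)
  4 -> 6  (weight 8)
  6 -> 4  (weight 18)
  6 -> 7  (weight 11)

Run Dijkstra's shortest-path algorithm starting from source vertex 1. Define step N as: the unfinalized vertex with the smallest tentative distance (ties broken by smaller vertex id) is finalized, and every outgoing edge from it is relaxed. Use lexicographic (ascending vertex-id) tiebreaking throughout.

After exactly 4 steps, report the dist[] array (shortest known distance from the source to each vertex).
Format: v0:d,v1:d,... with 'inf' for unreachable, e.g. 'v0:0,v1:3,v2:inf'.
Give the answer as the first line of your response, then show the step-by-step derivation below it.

v0:30,v1:0,v2:inf,v3:11,v4:41,v5:inf,v6:23,v7:34

step 1: dist = v0:inf,v1:0,v2:inf,v3:11,v4:inf,v5:inf,v6:inf,v7:inf
step 2: dist = v0:30,v1:0,v2:inf,v3:11,v4:inf,v5:inf,v6:23,v7:inf
step 3: dist = v0:30,v1:0,v2:inf,v3:11,v4:41,v5:inf,v6:23,v7:34
step 4: dist = v0:30,v1:0,v2:inf,v3:11,v4:41,v5:inf,v6:23,v7:34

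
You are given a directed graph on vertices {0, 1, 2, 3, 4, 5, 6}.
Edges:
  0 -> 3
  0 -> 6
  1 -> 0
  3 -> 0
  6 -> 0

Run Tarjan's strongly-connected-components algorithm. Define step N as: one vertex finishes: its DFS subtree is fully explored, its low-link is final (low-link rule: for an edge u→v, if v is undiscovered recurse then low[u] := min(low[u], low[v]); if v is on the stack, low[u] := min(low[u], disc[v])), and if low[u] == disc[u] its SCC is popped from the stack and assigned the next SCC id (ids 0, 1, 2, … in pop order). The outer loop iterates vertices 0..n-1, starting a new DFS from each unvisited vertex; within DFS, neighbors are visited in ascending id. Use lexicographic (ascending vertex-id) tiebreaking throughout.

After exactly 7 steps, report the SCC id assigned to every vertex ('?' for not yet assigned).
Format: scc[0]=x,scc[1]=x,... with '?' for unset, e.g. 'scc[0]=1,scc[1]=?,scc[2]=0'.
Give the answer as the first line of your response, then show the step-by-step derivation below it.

scc[0]=0,scc[1]=1,scc[2]=2,scc[3]=0,scc[4]=3,scc[5]=4,scc[6]=0

step 1: low=(low[0]=0,low[1]=?,low[2]=?,low[3]=0,low[4]=?,low[5]=?,low[6]=?); scc=(scc[0]=?,scc[1]=?,scc[2]=?,scc[3]=?,scc[4]=?,scc[5]=?,scc[6]=?)
step 2: low=(low[0]=0,low[1]=?,low[2]=?,low[3]=0,low[4]=?,low[5]=?,low[6]=0); scc=(scc[0]=?,scc[1]=?,scc[2]=?,scc[3]=?,scc[4]=?,scc[5]=?,scc[6]=?)
step 3: low=(low[0]=0,low[1]=?,low[2]=?,low[3]=0,low[4]=?,low[5]=?,low[6]=0); scc=(scc[0]=0,scc[1]=?,scc[2]=?,scc[3]=0,scc[4]=?,scc[5]=?,scc[6]=0)
step 4: low=(low[0]=0,low[1]=3,low[2]=?,low[3]=0,low[4]=?,low[5]=?,low[6]=0); scc=(scc[0]=0,scc[1]=1,scc[2]=?,scc[3]=0,scc[4]=?,scc[5]=?,scc[6]=0)
step 5: low=(low[0]=0,low[1]=3,low[2]=4,low[3]=0,low[4]=?,low[5]=?,low[6]=0); scc=(scc[0]=0,scc[1]=1,scc[2]=2,scc[3]=0,scc[4]=?,scc[5]=?,scc[6]=0)
step 6: low=(low[0]=0,low[1]=3,low[2]=4,low[3]=0,low[4]=5,low[5]=?,low[6]=0); scc=(scc[0]=0,scc[1]=1,scc[2]=2,scc[3]=0,scc[4]=3,scc[5]=?,scc[6]=0)
step 7: low=(low[0]=0,low[1]=3,low[2]=4,low[3]=0,low[4]=5,low[5]=6,low[6]=0); scc=(scc[0]=0,scc[1]=1,scc[2]=2,scc[3]=0,scc[4]=3,scc[5]=4,scc[6]=0)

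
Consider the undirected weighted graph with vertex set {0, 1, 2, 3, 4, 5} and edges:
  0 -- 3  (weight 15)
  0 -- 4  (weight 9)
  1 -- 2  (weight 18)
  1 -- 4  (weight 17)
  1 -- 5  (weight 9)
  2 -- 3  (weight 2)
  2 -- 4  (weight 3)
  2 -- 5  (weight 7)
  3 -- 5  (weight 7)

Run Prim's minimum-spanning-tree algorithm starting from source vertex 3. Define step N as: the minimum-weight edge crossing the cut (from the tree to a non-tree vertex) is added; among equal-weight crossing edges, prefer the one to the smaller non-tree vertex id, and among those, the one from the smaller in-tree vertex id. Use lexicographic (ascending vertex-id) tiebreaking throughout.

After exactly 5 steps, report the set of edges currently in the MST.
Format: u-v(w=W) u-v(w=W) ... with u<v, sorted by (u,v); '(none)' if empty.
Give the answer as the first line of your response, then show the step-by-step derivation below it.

0-4(w=9) 1-5(w=9) 2-3(w=2) 2-4(w=3) 2-5(w=7)

step 1: add edge 2-3 (w=2); MST = {2-3(w=2)}
step 2: add edge 2-4 (w=3); MST = {2-3(w=2) 2-4(w=3)}
step 3: add edge 2-5 (w=7); MST = {2-3(w=2) 2-4(w=3) 2-5(w=7)}
step 4: add edge 0-4 (w=9); MST = {0-4(w=9) 2-3(w=2) 2-4(w=3) 2-5(w=7)}
step 5: add edge 1-5 (w=9); MST = {0-4(w=9) 1-5(w=9) 2-3(w=2) 2-4(w=3) 2-5(w=7)}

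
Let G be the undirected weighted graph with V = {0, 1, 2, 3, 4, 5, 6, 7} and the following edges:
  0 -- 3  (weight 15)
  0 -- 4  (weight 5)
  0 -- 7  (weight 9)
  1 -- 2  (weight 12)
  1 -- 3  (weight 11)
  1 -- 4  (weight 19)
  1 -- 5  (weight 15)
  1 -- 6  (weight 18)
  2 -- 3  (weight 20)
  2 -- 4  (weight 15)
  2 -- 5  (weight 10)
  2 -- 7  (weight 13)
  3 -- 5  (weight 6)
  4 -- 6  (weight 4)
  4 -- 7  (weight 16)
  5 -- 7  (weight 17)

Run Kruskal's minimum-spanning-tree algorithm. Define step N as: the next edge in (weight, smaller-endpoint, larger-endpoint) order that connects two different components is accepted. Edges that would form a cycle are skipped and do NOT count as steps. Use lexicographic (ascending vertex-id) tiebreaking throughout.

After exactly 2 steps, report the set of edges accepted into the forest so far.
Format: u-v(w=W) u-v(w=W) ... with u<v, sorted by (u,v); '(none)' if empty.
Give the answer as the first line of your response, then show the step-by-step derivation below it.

0-4(w=5) 4-6(w=4)

step 1: add edge 4-6 (w=4); MST = {4-6(w=4)}
step 2: add edge 0-4 (w=5); MST = {0-4(w=5) 4-6(w=4)}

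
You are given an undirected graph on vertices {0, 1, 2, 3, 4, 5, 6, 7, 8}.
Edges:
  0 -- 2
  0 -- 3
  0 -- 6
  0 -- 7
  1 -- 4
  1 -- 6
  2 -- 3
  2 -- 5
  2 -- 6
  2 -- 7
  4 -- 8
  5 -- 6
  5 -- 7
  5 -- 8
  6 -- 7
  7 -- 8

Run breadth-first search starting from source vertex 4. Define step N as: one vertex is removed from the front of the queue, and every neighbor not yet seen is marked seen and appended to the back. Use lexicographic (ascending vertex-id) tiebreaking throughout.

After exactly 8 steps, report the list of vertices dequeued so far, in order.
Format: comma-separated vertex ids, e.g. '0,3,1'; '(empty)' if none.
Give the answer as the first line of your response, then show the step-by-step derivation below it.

4,1,8,6,5,7,0,2

step 1: dequeue 4; queue=[1,8]; order=4
step 2: dequeue 1; queue=[8,6]; order=4,1
step 3: dequeue 8; queue=[6,5,7]; order=4,1,8
step 4: dequeue 6; queue=[5,7,0,2]; order=4,1,8,6
step 5: dequeue 5; queue=[7,0,2]; order=4,1,8,6,5
step 6: dequeue 7; queue=[0,2]; order=4,1,8,6,5,7
step 7: dequeue 0; queue=[2,3]; order=4,1,8,6,5,7,0
step 8: dequeue 2; queue=[3]; order=4,1,8,6,5,7,0,2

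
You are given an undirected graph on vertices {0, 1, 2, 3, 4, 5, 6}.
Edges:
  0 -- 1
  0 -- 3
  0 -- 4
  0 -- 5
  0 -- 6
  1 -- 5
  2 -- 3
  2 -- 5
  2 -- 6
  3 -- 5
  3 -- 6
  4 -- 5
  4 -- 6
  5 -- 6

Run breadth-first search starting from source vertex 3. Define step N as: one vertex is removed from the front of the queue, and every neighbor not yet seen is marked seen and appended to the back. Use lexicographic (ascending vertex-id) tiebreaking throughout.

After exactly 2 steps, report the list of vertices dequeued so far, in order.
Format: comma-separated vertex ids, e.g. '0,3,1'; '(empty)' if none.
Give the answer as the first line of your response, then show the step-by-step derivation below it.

3,0

step 1: dequeue 3; queue=[0,2,5,6]; order=3
step 2: dequeue 0; queue=[2,5,6,1,4]; order=3,0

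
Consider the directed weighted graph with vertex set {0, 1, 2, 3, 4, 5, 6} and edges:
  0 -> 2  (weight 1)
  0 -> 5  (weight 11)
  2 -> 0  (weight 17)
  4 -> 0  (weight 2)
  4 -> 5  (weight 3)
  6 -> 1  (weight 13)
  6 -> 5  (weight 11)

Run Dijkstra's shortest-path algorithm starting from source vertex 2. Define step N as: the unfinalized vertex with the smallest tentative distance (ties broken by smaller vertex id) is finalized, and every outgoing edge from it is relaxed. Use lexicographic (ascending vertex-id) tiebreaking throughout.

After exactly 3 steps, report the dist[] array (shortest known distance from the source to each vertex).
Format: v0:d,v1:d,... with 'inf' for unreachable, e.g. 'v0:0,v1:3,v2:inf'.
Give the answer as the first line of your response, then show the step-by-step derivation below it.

v0:17,v1:inf,v2:0,v3:inf,v4:inf,v5:28,v6:inf

step 1: dist = v0:17,v1:inf,v2:0,v3:inf,v4:inf,v5:inf,v6:inf
step 2: dist = v0:17,v1:inf,v2:0,v3:inf,v4:inf,v5:28,v6:inf
step 3: dist = v0:17,v1:inf,v2:0,v3:inf,v4:inf,v5:28,v6:inf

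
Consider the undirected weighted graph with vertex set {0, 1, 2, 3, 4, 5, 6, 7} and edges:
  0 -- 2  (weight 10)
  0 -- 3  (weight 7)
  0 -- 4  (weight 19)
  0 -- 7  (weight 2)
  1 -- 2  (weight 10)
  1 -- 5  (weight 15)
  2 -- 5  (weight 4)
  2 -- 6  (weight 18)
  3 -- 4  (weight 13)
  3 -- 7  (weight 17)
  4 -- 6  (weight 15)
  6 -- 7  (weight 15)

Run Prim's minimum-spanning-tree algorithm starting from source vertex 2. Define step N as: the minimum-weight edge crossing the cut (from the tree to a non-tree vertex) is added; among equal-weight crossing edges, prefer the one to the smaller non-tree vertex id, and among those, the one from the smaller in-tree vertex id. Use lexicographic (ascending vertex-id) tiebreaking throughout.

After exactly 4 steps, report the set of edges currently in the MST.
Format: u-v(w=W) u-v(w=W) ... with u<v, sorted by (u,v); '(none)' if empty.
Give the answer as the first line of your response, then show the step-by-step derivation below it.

0-2(w=10) 0-3(w=7) 0-7(w=2) 2-5(w=4)

step 1: add edge 2-5 (w=4); MST = {2-5(w=4)}
step 2: add edge 0-2 (w=10); MST = {0-2(w=10) 2-5(w=4)}
step 3: add edge 0-7 (w=2); MST = {0-2(w=10) 0-7(w=2) 2-5(w=4)}
step 4: add edge 0-3 (w=7); MST = {0-2(w=10) 0-3(w=7) 0-7(w=2) 2-5(w=4)}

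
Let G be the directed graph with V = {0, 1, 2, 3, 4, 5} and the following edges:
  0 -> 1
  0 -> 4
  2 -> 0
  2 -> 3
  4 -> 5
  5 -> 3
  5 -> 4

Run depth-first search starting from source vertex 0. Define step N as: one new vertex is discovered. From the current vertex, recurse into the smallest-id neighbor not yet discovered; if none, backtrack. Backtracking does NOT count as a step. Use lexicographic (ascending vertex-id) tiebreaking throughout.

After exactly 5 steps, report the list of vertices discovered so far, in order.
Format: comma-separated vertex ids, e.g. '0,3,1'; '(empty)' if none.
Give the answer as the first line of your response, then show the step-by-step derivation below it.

0,1,4,5,3

step 1: discover 0; path=0; order=0
step 2: discover 1; path=0>1; order=0,1
step 3: discover 4; path=0>4; order=0,1,4
step 4: discover 5; path=0>4>5; order=0,1,4,5
step 5: discover 3; path=0>4>5>3; order=0,1,4,5,3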